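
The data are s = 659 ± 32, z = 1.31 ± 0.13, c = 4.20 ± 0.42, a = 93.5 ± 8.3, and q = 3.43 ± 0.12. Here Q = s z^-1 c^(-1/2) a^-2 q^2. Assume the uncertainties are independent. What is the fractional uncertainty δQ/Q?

0.226

Q is a product of powers, so relative uncertainties combine in quadrature:
  (1·δs/s)² = (1×0.0486)² = 0.00236;  (-1·δz/z)² = (-1×0.0992)² = 0.00985;  (−½·δc/c)² = (-0.5×0.100)² = 0.00250;  (-2·δa/a)² = (-2×0.0888)² = 0.0315;  (2·δq/q)² = (2×0.0350)² = 0.00490
δQ/Q = √(0.0511) = 0.226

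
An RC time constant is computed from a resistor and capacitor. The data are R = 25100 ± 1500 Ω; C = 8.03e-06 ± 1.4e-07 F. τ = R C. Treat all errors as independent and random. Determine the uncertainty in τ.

Products/powers → add relative errors in quadrature, weighted by exponent:
  (1·δR/R)² = (1×0.0598)² = 0.00357;  (1·δC/C)² = (1×0.0174)² = 0.000304
δτ/τ = √(0.00388) = 0.0623
τ = 0.202 s, so δτ = 0.0623 × 0.202 = 0.0125 s.

0.0125 s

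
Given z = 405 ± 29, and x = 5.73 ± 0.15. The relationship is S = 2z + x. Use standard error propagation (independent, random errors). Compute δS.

58.0

For a sum/difference, combine absolute errors in quadrature:
  (2·δz)² = 3360;  (δx)² = 0.0225
δS = √(3360) = 58.0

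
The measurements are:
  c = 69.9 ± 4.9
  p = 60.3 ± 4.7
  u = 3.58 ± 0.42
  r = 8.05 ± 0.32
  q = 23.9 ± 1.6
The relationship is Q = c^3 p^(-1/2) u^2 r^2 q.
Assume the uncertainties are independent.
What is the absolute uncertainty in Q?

Relative error in a monomial: (δQ/Q)² = Σ (nᵢ · δxᵢ/xᵢ)².
  (3·δc/c)² = (3×0.0701)² = 0.0442;  (−½·δp/p)² = (-0.5×0.0779)² = 0.00152;  (2·δu/u)² = (2×0.117)² = 0.0551;  (2·δr/r)² = (2×0.0398)² = 0.00632;  (1·δq/q)² = (1×0.0669)² = 0.00448
δQ/Q = √(0.112) = 0.334
Q = 8.73e+08, so δQ = 0.334 × 8.73e+08 = 2.92e+08.

2.92e+08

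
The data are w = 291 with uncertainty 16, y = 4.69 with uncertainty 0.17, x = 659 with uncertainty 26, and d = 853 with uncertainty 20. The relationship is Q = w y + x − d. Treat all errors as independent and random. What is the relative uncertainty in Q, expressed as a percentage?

8.17%

Let p = w·y = 1360. δp/p = √((1·δw/w)² + (1·δy/y)²) = √(0.00302 + 0.00131) = 0.0659, so δp = 89.9.
Q = p + x − d: δQ = √(δp² + δx² + δd²) = √(8080 + 676 + 400) = 95.7
Q = 1170, so δQ/Q = 95.7/1170 = 0.0817.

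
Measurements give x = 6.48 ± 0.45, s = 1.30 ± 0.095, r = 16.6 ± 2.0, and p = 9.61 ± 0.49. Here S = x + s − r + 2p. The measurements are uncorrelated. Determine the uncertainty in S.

Each term contributes (cᵢ δxᵢ)² to (δS)²:
  (δx)² = 0.203;  (δs)² = 0.00903;  (δr)² = 4.00;  (2·δp)² = 0.960
δS = √(5.17) = 2.27

2.27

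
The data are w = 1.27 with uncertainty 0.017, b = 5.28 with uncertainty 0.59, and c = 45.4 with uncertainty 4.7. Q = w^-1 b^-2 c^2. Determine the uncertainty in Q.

17.8

Products/powers → add relative errors in quadrature, weighted by exponent:
  (-1·δw/w)² = (-1×0.0134)² = 0.000179;  (-2·δb/b)² = (-2×0.112)² = 0.0499;  (2·δc/c)² = (2×0.104)² = 0.0429
δQ/Q = √(0.0930) = 0.305
Q = 58.2, so δQ = 0.305 × 58.2 = 17.8.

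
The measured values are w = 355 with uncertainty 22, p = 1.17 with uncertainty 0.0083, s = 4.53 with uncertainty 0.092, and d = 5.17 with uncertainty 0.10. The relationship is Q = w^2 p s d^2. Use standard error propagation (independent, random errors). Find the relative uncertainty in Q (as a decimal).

0.132

Relative error in a monomial: (δQ/Q)² = Σ (nᵢ · δxᵢ/xᵢ)².
  (2·δw/w)² = (2×0.0620)² = 0.0154;  (1·δp/p)² = (1×0.00709)² = 5.03e-05;  (1·δs/s)² = (1×0.0203)² = 0.000412;  (2·δd/d)² = (2×0.0193)² = 0.00150
δQ/Q = √(0.0173) = 0.132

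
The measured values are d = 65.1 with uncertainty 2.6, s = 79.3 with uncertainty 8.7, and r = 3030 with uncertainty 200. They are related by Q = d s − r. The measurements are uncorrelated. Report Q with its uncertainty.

2130 ± 635

Let p = d·s = 5160. δp/p = √((1·δd/d)² + (1·δs/s)²) = √(0.00160 + 0.0120) = 0.117, so δp = 603.
Q = p − r: δQ = √(δp² + δr²) = √(3.63e+05 + 40000) = 635
Q = 2130.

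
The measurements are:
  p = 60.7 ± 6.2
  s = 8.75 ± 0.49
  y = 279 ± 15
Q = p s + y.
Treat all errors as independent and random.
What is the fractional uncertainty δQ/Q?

Let w = p·s = 531. δw/w = √((1·δp/p)² + (1·δs/s)²) = √(0.0104 + 0.00314) = 0.116, so δw = 61.9.
Q = w + y: δQ = √(δw² + δy²) = √(3830 + 225) = 63.7
Q = 810, so δQ/Q = 63.7/810 = 0.0786.

0.0786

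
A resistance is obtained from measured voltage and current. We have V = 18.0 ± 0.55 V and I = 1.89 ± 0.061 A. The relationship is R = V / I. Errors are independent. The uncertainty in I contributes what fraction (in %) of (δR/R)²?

52.7%

(δR/R)² = (1·δV/V)² + (-1·δI/I)²
  V term: (1×0.0306)² = 0.000934
  I term: (-1×0.0323)² = 0.00104
Total = 0.00198. Share from I = 0.00104/0.00198 = 0.527.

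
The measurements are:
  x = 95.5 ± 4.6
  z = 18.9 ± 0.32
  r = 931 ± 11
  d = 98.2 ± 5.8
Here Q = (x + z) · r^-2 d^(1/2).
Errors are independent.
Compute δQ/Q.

0.0553

Let u = x + z = 114. δu = √(δx² + δz²) = √(21.2 + 0.102) = 4.61, so δu/u = 0.0403.
Q is then a monomial in u, r, d:
δQ/Q = √((δu/u)² + (-2·δr/r)² + (½·δd/d)²) = √(0.00162 + 0.000558 + 0.000872) = 0.0553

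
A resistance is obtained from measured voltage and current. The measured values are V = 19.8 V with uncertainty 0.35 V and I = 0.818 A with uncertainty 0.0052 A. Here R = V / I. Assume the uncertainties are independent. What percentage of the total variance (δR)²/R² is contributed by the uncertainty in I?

(δR/R)² = (1·δV/V)² + (-1·δI/I)²
  V term: (1×0.0177)² = 0.000312
  I term: (-1×0.00636)² = 4.04e-05
Total = 0.000353. Share from I = 4.04e-05/0.000353 = 0.115.

11.5%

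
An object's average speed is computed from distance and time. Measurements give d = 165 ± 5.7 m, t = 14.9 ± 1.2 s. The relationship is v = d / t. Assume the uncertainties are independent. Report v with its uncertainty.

Since v is a product/quotient, work with relative uncertainties:
  (1·δd/d)² = (1×0.0345)² = 0.00119;  (-1·δt/t)² = (-1×0.0805)² = 0.00649
δv/v = √(0.00768) = 0.0876
v = 11.1 m/s, so δv = 0.0876 × 11.1 = 0.970 m/s.

11.1 ± 0.970 m/s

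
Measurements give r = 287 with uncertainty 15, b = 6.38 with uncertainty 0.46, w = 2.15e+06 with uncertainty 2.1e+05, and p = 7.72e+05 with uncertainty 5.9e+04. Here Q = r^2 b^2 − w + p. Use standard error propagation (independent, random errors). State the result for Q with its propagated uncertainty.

Let h = r^2·b^2 = 3.35e+06. δh/h = √((2·δr/r)² + (2·δb/b)²) = √(0.0109 + 0.0208) = 0.178, so δh = 5.97e+05.
Q = h − w + p: δQ = √(δh² + δw² + δp²) = √(3.57e+11 + 4.41e+10 + 3.48e+09) = 6.36e+05
Q = 1.97e+06.

(1.97 ± 0.636) × 10^6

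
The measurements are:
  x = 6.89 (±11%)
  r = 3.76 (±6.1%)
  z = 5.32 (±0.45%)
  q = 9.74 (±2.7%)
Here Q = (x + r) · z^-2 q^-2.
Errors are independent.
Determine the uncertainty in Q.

Let u = x + r = 10.6. δu = √(δx² + δr²) = √(0.574 + 0.0526) = 0.792, so δu/u = 0.0744.
Q is then a monomial in u, z, q:
δQ/Q = √((δu/u)² + (-2·δz/z)² + (-2·δq/q)²) = √(0.00553 + 8.1e-05 + 0.00292) = 0.0923
Q = 0.00397, so δQ = 0.0923 × 0.00397 = 0.000366.

0.000366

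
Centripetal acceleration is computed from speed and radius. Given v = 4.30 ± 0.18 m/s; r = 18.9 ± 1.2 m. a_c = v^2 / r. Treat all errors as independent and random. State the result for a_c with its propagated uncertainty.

Since a_c is a product/quotient, work with relative uncertainties:
  (2·δv/v)² = (2×0.0419)² = 0.00701;  (-1·δr/r)² = (-1×0.0635)² = 0.00403
δa_c/a_c = √(0.0110) = 0.105
a_c = 0.978 m/s^2, so δa_c = 0.105 × 0.978 = 0.103 m/s^2.

0.978 ± 0.103 m/s^2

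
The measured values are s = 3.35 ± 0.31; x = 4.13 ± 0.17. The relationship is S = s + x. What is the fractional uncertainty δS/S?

For a sum/difference, combine absolute errors in quadrature:
  (δs)² = 0.0961;  (δx)² = 0.0289
δS = √(0.125) = 0.354
S = 7.48, so δS/S = 0.354/7.48 = 0.0473.

0.0473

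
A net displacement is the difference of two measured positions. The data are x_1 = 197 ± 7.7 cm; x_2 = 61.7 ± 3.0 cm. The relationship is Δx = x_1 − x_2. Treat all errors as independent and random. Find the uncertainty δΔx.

8.26 cm

Δx is a linear combination, so absolute uncertainties add in quadrature:
  (δx_1)² = 59.3;  (δx_2)² = 9.00
δΔx = √(68.3) = 8.26 cm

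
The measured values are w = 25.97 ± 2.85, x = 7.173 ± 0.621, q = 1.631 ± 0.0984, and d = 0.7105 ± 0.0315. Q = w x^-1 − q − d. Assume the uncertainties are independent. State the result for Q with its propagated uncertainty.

1.279 ± 0.517

Let p = w·x^-1 = 3.621. δp/p = √((1·δw/w)² + (-1·δx/x)²) = √(0.0120 + 0.00750) = 0.140, so δp = 0.506.
Q = p − q − d: δQ = √(δp² + δq² + δd²) = √(0.256 + 0.00968 + 0.000992) = 0.517
Q = 1.279.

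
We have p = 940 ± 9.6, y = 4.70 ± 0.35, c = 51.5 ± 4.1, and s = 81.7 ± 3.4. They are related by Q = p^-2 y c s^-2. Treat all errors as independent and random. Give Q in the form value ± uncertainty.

Q is a product of powers, so relative uncertainties combine in quadrature:
  (-2·δp/p)² = (-2×0.0102)² = 0.000417;  (1·δy/y)² = (1×0.0745)² = 0.00555;  (1·δc/c)² = (1×0.0796)² = 0.00634;  (-2·δs/s)² = (-2×0.0416)² = 0.00693
δQ/Q = √(0.0192) = 0.139
Q = 4.1e-08, so δQ = 0.139 × 4.1e-08 = 5.69e-09.

(4.10 ± 0.569) × 10^-8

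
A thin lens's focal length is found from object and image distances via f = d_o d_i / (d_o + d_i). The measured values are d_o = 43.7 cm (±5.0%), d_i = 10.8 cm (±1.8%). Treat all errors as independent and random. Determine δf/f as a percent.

1.75%

∂f/∂d_o = (d_i/(d_o+d_i))² = 0.0393;  ∂f/∂d_i = (d_o/(d_o+d_i))² = 0.643
δf = √((∂f/∂d_o · δd_o)² + (∂f/∂d_i · δd_i)²) = √(0.00736 + 0.0156) = 0.152 cm
f = 8.66 cm, so δf/f = 0.152/8.66 = 0.0175.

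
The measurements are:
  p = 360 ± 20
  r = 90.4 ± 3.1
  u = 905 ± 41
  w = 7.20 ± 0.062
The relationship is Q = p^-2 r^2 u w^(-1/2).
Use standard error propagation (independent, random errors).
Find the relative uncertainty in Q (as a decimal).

Q is a product of powers, so relative uncertainties combine in quadrature:
  (-2·δp/p)² = (-2×0.0556)² = 0.0123;  (2·δr/r)² = (2×0.0343)² = 0.00470;  (1·δu/u)² = (1×0.0453)² = 0.00205;  (−½·δw/w)² = (-0.5×0.00861)² = 1.85e-05
δQ/Q = √(0.0191) = 0.138

0.138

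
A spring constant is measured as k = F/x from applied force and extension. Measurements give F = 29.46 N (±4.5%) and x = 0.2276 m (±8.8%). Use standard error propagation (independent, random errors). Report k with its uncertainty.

129.4 ± 12.8 N/m

k is a product of powers, so relative uncertainties combine in quadrature:
  (1·δF/F)² = (1×0.0450)² = 0.00202;  (-1·δx/x)² = (-1×0.0880)² = 0.00774
δk/k = √(0.00977) = 0.0988
k = 129.4 N/m, so δk = 0.0988 × 129.4 = 12.8 N/m.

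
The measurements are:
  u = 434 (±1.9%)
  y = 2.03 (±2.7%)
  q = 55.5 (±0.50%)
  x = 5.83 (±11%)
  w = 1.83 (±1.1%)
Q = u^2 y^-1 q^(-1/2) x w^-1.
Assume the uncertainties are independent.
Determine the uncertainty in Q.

4760

For a monomial Q ∝ u^2, y^-1, q^(-1/2), x, w^-1, fractional errors add in quadrature:
  (2·δu/u)² = (2×0.0190)² = 0.00144;  (-1·δy/y)² = (-1×0.0270)² = 0.000729;  (−½·δq/q)² = (-0.5×0.00500)² = 6.25e-06;  (1·δx/x)² = (1×0.110)² = 0.0121;  (-1·δw/w)² = (-1×0.0110)² = 0.000121
δQ/Q = √(0.0144) = 0.120
Q = 39700, so δQ = 0.120 × 39700 = 4760.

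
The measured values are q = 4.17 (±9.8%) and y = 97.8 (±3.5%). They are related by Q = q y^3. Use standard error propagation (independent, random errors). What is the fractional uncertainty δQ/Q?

0.144

Q is a product of powers, so relative uncertainties combine in quadrature:
  (1·δq/q)² = (1×0.0980)² = 0.00960;  (3·δy/y)² = (3×0.0350)² = 0.0110
δQ/Q = √(0.0206) = 0.144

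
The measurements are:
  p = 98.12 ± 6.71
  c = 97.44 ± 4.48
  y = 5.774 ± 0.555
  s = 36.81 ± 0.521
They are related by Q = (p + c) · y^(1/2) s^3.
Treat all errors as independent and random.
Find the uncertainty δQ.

Let u = p + c = 195.6. δu = √(δp² + δc²) = √(45.0 + 20.1) = 8.07, so δu/u = 0.0413.
Q is then a monomial in u, y, s:
δQ/Q = √((δu/u)² + (½·δy/y)² + (3·δs/s)²) = √(0.00170 + 0.00231 + 0.00180) = 0.0763
Q = 2.344e+07, so δQ = 0.0763 × 2.344e+07 = 1.79e+06.

1.79e+06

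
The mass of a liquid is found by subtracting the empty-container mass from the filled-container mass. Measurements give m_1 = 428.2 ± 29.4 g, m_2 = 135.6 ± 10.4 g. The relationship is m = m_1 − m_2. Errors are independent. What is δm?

31.2 g

Absolute uncertainties add in quadrature for a linear combination:
  (δm_1)² = 864;  (δm_2)² = 108
δm = √(973) = 31.2 g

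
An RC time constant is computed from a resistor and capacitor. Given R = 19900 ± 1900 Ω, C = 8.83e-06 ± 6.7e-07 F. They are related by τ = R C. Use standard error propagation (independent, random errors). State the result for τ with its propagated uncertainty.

0.176 ± 0.0214 s

τ is a product of powers, so relative uncertainties combine in quadrature:
  (1·δR/R)² = (1×0.0955)² = 0.00912;  (1·δC/C)² = (1×0.0759)² = 0.00576
δτ/τ = √(0.0149) = 0.122
τ = 0.176 s, so δτ = 0.122 × 0.176 = 0.0214 s.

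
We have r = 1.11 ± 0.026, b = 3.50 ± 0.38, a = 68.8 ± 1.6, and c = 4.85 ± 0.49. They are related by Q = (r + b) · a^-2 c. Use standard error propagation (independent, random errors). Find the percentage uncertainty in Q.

13.9%

Let u = r + b = 4.61. δu = √(δr² + δb²) = √(0.000676 + 0.144) = 0.381, so δu/u = 0.0826.
Q is then a monomial in u, a, c:
δQ/Q = √((δu/u)² + (-2·δa/a)² + (1·δc/c)²) = √(0.00683 + 0.00216 + 0.0102) = 0.139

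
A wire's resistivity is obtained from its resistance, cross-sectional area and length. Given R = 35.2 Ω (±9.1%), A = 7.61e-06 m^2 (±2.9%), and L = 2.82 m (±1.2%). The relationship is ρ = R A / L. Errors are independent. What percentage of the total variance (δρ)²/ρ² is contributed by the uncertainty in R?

89.4%

(δρ/ρ)² = (1·δR/R)² + (1·δA/A)² + (-1·δL/L)²
  R term: (1×0.0910)² = 0.00828
  A term: (1×0.0290)² = 0.000841
  L term: (-1×0.0120)² = 0.000144
Total = 0.00927. Share from R = 0.00828/0.00927 = 0.894.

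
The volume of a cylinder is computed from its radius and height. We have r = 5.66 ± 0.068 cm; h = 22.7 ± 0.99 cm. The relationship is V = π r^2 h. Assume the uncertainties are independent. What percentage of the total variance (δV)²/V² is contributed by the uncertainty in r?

23.3%

(δV/V)² = (2·δr/r)² + (1·δh/h)²
  r term: (2×0.0120)² = 0.000577
  h term: (1×0.0436)² = 0.00190
Total = 0.00248. Share from r = 0.000577/0.00248 = 0.233.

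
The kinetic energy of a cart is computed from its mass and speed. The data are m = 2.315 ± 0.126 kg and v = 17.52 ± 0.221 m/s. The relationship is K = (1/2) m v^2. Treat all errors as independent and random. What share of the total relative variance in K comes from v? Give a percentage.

(δK/K)² = (1·δm/m)² + (2·δv/v)²
  m term: (1×0.0544)² = 0.00296
  v term: (2×0.0126)² = 0.000636
Total = 0.00360. Share from v = 0.000636/0.00360 = 0.177.

17.7%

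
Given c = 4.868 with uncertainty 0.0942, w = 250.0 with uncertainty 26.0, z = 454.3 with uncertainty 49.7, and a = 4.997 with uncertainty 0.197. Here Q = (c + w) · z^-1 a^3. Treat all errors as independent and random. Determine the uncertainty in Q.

13.3

Let u = c + w = 254.9. δu = √(δc² + δw²) = √(0.00887 + 676) = 26.0, so δu/u = 0.102.
Q is then a monomial in u, z, a:
δQ/Q = √((δu/u)² + (-1·δz/z)² + (3·δa/a)²) = √(0.0104 + 0.0120 + 0.0140) = 0.191
Q = 70.00, so δQ = 0.191 × 70.00 = 13.3.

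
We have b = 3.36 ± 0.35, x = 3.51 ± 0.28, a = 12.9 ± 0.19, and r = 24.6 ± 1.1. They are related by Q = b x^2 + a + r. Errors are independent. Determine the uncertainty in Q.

Let p = b·x^2 = 41.4. δp/p = √((1·δb/b)² + (2·δx/x)²) = √(0.0109 + 0.0255) = 0.191, so δp = 7.89.
Q = p + a + r: δQ = √(δp² + δa² + δr²) = √(62.2 + 0.0361 + 1.21) = 7.97

7.97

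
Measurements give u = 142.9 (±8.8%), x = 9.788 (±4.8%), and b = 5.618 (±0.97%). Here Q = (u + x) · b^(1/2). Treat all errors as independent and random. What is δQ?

29.9

Let w = u + x = 152.7. δw = √(δu² + δx²) = √(158 + 0.221) = 12.6, so δw/w = 0.0824.
Q is then a monomial in w, b:
δQ/Q = √((δw/w)² + (½·δb/b)²) = √(0.00679 + 2.35e-05) = 0.0826
Q = 361.9, so δQ = 0.0826 × 361.9 = 29.9.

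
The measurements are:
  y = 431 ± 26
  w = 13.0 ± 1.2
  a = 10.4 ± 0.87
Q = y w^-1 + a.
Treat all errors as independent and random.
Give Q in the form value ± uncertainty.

Let p = y·w^-1 = 33.2. δp/p = √((1·δy/y)² + (-1·δw/w)²) = √(0.00364 + 0.00852) = 0.110, so δp = 3.66.
Q = p + a: δQ = √(δp² + δa²) = √(13.4 + 0.757) = 3.76
Q = 43.6.

43.6 ± 3.76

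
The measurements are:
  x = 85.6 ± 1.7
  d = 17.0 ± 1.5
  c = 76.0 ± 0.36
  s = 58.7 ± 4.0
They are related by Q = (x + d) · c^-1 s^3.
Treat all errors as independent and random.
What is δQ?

Let u = x + d = 103. δu = √(δx² + δd²) = √(2.89 + 2.25) = 2.27, so δu/u = 0.0221.
Q is then a monomial in u, c, s:
δQ/Q = √((δu/u)² + (-1·δc/c)² + (3·δs/s)²) = √(0.000488 + 2.24e-05 + 0.0418) = 0.206
Q = 2.73e+05, so δQ = 0.206 × 2.73e+05 = 56200.

56200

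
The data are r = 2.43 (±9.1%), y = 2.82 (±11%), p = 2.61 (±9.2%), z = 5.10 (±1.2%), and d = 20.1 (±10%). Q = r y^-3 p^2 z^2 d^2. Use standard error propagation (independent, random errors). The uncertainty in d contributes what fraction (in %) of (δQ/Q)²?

20.9%

(δQ/Q)² = (1·δr/r)² + (-3·δy/y)² + (2·δp/p)² + (2·δz/z)² + (2·δd/d)²
  r term: (1×0.0910)² = 0.00828
  y term: (-3×0.110)² = 0.109
  p term: (2×0.0920)² = 0.0339
  z term: (2×0.0120)² = 0.000576
  d term: (2×0.100)² = 0.0400
Total = 0.192. Share from d = 0.0400/0.192 = 0.209.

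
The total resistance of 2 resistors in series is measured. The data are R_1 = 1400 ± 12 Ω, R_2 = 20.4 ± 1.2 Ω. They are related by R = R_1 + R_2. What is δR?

For a sum/difference, combine absolute errors in quadrature:
  (δR_1)² = 144;  (δR_2)² = 1.44
δR = √(145) = 12.1 Ω

12.1 Ω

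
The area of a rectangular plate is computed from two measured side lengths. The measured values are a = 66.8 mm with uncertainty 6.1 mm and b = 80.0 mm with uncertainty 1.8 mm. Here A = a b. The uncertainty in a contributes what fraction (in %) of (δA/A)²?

(δA/A)² = (1·δa/a)² + (1·δb/b)²
  a term: (1×0.0913)² = 0.00834
  b term: (1×0.0225)² = 0.000506
Total = 0.00885. Share from a = 0.00834/0.00885 = 0.943.

94.3%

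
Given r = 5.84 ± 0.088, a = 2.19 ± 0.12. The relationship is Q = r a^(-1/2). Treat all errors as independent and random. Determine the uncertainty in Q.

0.123

Q is a product of powers, so relative uncertainties combine in quadrature:
  (1·δr/r)² = (1×0.0151)² = 0.000227;  (−½·δa/a)² = (-0.5×0.0548)² = 0.000751
δQ/Q = √(0.000978) = 0.0313
Q = 3.95, so δQ = 0.0313 × 3.95 = 0.123.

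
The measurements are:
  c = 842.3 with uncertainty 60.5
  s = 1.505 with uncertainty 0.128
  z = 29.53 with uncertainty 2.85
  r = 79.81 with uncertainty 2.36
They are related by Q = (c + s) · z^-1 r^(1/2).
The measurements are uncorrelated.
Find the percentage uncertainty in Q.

12.1%

Let u = c + s = 843.8. δu = √(δc² + δs²) = √(3660 + 0.0164) = 60.5, so δu/u = 0.0717.
Q is then a monomial in u, z, r:
δQ/Q = √((δu/u)² + (-1·δz/z)² + (½·δr/r)²) = √(0.00514 + 0.00931 + 0.000219) = 0.121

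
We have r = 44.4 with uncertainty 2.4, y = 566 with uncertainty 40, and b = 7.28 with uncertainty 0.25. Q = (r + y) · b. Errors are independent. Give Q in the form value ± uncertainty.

4440 ± 329

Let u = r + y = 610. δu = √(δr² + δy²) = √(5.76 + 1600) = 40.1, so δu/u = 0.0656.
Q is then a monomial in u, b:
δQ/Q = √((δu/u)² + (1·δb/b)²) = √(0.00431 + 0.00118) = 0.0741
Q = 4440, so δQ = 0.0741 × 4440 = 329.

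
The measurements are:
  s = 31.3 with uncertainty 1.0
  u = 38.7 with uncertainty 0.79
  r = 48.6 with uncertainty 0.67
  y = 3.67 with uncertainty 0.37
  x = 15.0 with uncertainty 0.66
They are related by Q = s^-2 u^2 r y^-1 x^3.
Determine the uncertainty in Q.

12500

Q is a product of powers, so relative uncertainties combine in quadrature:
  (-2·δs/s)² = (-2×0.0319)² = 0.00408;  (2·δu/u)² = (2×0.0204)² = 0.00167;  (1·δr/r)² = (1×0.0138)² = 0.000190;  (-1·δy/y)² = (-1×0.101)² = 0.0102;  (3·δx/x)² = (3×0.0440)² = 0.0174
δQ/Q = √(0.0335) = 0.183
Q = 68300, so δQ = 0.183 × 68300 = 12500.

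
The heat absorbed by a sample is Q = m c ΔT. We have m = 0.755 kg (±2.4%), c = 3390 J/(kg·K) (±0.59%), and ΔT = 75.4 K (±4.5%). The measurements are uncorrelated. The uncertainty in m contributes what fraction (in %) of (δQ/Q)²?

21.9%

(δQ/Q)² = (1·δm/m)² + (1·δc/c)² + (1·δΔT/ΔT)²
  m term: (1×0.0240)² = 0.000576
  c term: (1×0.00590)² = 3.48e-05
  ΔT term: (1×0.0450)² = 0.00202
Total = 0.00264. Share from m = 0.000576/0.00264 = 0.219.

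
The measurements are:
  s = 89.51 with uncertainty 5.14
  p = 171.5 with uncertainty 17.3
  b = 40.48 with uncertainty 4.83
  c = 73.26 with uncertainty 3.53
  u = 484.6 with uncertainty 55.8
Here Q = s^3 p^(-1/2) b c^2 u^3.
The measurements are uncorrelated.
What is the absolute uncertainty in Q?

5.67e+17

Relative error in a monomial: (δQ/Q)² = Σ (nᵢ · δxᵢ/xᵢ)².
  (3·δs/s)² = (3×0.0574)² = 0.0297;  (−½·δp/p)² = (-0.5×0.101)² = 0.00254;  (1·δb/b)² = (1×0.119)² = 0.0142;  (2·δc/c)² = (2×0.0482)² = 0.00929;  (3·δu/u)² = (3×0.115)² = 0.119
δQ/Q = √(0.175) = 0.418
Q = 1.354e+18, so δQ = 0.418 × 1.354e+18 = 5.67e+17.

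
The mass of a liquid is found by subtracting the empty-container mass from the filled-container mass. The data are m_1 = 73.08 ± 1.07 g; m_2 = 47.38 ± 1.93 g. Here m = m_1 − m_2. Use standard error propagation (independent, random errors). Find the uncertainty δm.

For a sum/difference, combine absolute errors in quadrature:
  (δm_1)² = 1.14;  (δm_2)² = 3.72
δm = √(4.87) = 2.21 g

2.21 g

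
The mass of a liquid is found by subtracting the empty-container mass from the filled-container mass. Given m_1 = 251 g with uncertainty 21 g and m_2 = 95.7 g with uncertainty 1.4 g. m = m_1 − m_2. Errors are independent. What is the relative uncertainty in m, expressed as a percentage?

For a sum/difference, combine absolute errors in quadrature:
  (δm_1)² = 441;  (δm_2)² = 1.96
δm = √(443) = 21.0 g
m = 155 g, so δm/m = 21.0/155 = 0.136.

13.6%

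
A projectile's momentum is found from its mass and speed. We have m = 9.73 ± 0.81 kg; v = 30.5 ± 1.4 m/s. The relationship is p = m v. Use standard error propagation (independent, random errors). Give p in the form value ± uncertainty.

297 ± 28.2 kg·m/s

For a monomial p ∝ m, v, fractional errors add in quadrature:
  (1·δm/m)² = (1×0.0832)² = 0.00693;  (1·δv/v)² = (1×0.0459)² = 0.00211
δp/p = √(0.00904) = 0.0951
p = 297 kg·m/s, so δp = 0.0951 × 297 = 28.2 kg·m/s.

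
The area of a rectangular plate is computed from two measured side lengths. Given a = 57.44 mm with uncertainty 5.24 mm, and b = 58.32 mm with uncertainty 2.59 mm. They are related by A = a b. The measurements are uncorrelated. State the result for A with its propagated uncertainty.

Each factor contributes (exponent × relative error)² to (δA/A)²:
  (1·δa/a)² = (1×0.0912)² = 0.00832;  (1·δb/b)² = (1×0.0444)² = 0.00197
δA/A = √(0.0103) = 0.101
A = 3350 mm^2, so δA = 0.101 × 3350 = 340 mm^2.

3350 ± 340 mm^2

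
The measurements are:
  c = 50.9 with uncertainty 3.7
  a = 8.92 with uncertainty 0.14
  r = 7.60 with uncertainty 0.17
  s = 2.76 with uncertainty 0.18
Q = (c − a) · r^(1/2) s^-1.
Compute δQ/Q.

Let u = c − a = 42.0. δu = √(δc² + δa²) = √(13.7 + 0.0196) = 3.70, so δu/u = 0.0882.
Q is then a monomial in u, r, s:
δQ/Q = √((δu/u)² + (½·δr/r)² + (-1·δs/s)²) = √(0.00778 + 0.000125 + 0.00425) = 0.110

0.110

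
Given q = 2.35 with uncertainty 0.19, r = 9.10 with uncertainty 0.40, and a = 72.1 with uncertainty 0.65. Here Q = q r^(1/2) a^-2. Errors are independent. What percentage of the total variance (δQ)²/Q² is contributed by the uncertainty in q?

89.0%

(δQ/Q)² = (1·δq/q)² + (½·δr/r)² + (-2·δa/a)²
  q term: (1×0.0809)² = 0.00654
  r term: (0.5×0.0440)² = 0.000483
  a term: (-2×0.00902)² = 0.000325
Total = 0.00735. Share from q = 0.00654/0.00735 = 0.890.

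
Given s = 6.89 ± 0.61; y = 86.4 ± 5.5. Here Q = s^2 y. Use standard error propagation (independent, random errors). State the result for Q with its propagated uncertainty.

4100 ± 772

For a monomial Q ∝ s^2, y, fractional errors add in quadrature:
  (2·δs/s)² = (2×0.0885)² = 0.0314;  (1·δy/y)² = (1×0.0637)² = 0.00405
δQ/Q = √(0.0354) = 0.188
Q = 4100, so δQ = 0.188 × 4100 = 772.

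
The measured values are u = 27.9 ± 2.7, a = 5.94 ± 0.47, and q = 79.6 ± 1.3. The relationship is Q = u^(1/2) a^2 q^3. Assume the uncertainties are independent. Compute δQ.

Relative error in a monomial: (δQ/Q)² = Σ (nᵢ · δxᵢ/xᵢ)².
  (½·δu/u)² = (0.5×0.0968)² = 0.00234;  (2·δa/a)² = (2×0.0791)² = 0.0250;  (3·δq/q)² = (3×0.0163)² = 0.00240
δQ/Q = √(0.0298) = 0.173
Q = 9.4e+07, so δQ = 0.173 × 9.4e+07 = 1.62e+07.

1.62e+07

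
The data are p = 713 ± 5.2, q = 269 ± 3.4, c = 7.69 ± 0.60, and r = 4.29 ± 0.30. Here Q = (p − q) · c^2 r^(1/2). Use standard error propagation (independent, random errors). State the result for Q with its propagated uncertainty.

54400 ± 8730

Let u = p − q = 444. δu = √(δp² + δq²) = √(27.0 + 11.6) = 6.21, so δu/u = 0.0140.
Q is then a monomial in u, c, r:
δQ/Q = √((δu/u)² + (2·δc/c)² + (½·δr/r)²) = √(0.000196 + 0.0244 + 0.00122) = 0.161
Q = 54400, so δQ = 0.161 × 54400 = 8730.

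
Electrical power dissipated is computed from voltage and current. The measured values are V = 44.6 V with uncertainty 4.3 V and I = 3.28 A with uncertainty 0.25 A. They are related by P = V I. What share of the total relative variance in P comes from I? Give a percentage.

38.5%

(δP/P)² = (1·δV/V)² + (1·δI/I)²
  V term: (1×0.0964)² = 0.00930
  I term: (1×0.0762)² = 0.00581
Total = 0.0151. Share from I = 0.00581/0.0151 = 0.385.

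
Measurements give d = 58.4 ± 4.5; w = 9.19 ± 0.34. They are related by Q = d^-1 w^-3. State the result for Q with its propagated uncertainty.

Each factor contributes (exponent × relative error)² to (δQ/Q)²:
  (-1·δd/d)² = (-1×0.0771)² = 0.00594;  (-3·δw/w)² = (-3×0.0370)² = 0.0123
δQ/Q = √(0.0183) = 0.135
Q = 2.21e-05, so δQ = 0.135 × 2.21e-05 = 2.98e-06.

(2.21 ± 0.298) × 10^-5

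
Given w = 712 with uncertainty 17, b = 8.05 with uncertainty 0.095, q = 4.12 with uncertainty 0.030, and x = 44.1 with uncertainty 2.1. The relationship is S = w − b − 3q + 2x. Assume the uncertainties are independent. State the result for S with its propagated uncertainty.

780 ± 17.5

Sums and differences: (δS)² = Σ (cᵢ δxᵢ)².
  (δw)² = 289;  (δb)² = 0.00903;  (3·δq)² = 0.00810;  (2·δx)² = 17.6
δS = √(307) = 17.5
S = 780.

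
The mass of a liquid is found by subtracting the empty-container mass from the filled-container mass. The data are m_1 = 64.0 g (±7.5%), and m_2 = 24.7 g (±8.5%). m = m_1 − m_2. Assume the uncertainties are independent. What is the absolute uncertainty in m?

For a sum/difference, combine absolute errors in quadrature:
  (δm_1)² = 23.0;  (δm_2)² = 4.41
δm = √(27.4) = 5.24 g

5.24 g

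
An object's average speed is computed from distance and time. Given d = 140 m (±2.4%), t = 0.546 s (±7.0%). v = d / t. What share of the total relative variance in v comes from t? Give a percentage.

89.5%

(δv/v)² = (1·δd/d)² + (-1·δt/t)²
  d term: (1×0.0240)² = 0.000576
  t term: (-1×0.0700)² = 0.00490
Total = 0.00548. Share from t = 0.00490/0.00548 = 0.895.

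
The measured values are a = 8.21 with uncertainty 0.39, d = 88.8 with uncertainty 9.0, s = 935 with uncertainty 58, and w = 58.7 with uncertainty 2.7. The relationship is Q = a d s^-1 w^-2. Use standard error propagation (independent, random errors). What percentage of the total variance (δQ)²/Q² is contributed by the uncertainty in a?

(δQ/Q)² = (1·δa/a)² + (1·δd/d)² + (-1·δs/s)² + (-2·δw/w)²
  a term: (1×0.0475)² = 0.00226
  d term: (1×0.101)² = 0.0103
  s term: (-1×0.0620)² = 0.00385
  w term: (-2×0.0460)² = 0.00846
Total = 0.0248. Share from a = 0.00226/0.0248 = 0.0908.

9.08%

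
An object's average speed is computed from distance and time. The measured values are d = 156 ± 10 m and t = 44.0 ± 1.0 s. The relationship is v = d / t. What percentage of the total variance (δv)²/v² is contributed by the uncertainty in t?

11.2%

(δv/v)² = (1·δd/d)² + (-1·δt/t)²
  d term: (1×0.0641)² = 0.00411
  t term: (-1×0.0227)² = 0.000517
Total = 0.00463. Share from t = 0.000517/0.00463 = 0.112.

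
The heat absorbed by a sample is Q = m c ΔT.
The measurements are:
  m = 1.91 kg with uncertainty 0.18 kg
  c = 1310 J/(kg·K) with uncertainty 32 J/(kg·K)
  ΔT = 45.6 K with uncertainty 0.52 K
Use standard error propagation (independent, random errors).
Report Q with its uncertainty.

Products/powers → add relative errors in quadrature, weighted by exponent:
  (1·δm/m)² = (1×0.0942)² = 0.00888;  (1·δc/c)² = (1×0.0244)² = 0.000597;  (1·δΔT/ΔT)² = (1×0.0114)² = 0.000130
δQ/Q = √(0.00961) = 0.0980
Q = 1.14e+05 J, so δQ = 0.0980 × 1.14e+05 = 11200 J.

(1.14 ± 0.112) × 10^5 J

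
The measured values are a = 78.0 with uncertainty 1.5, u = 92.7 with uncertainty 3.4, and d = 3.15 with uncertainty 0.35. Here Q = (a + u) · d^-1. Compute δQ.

6.14

Let w = a + u = 171. δw = √(δa² + δu²) = √(2.25 + 11.6) = 3.72, so δw/w = 0.0218.
Q is then a monomial in w, d:
δQ/Q = √((δw/w)² + (-1·δd/d)²) = √(0.000474 + 0.0123) = 0.113
Q = 54.2, so δQ = 0.113 × 54.2 = 6.14.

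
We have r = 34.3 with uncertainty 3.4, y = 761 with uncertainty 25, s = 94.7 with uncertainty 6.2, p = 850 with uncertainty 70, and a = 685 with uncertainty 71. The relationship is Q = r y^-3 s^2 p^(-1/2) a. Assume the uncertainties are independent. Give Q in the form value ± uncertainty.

0.0164 ± 0.00363

Q is a product of powers, so relative uncertainties combine in quadrature:
  (1·δr/r)² = (1×0.0991)² = 0.00983;  (-3·δy/y)² = (-3×0.0329)² = 0.00971;  (2·δs/s)² = (2×0.0655)² = 0.0171;  (−½·δp/p)² = (-0.5×0.0824)² = 0.00170;  (1·δa/a)² = (1×0.104)² = 0.0107
δQ/Q = √(0.0491) = 0.222
Q = 0.0164, so δQ = 0.222 × 0.0164 = 0.00363.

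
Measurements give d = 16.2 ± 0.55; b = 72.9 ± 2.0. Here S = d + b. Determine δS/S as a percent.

Absolute uncertainties add in quadrature for a linear combination:
  (δd)² = 0.303;  (δb)² = 4.00
δS = √(4.30) = 2.07
S = 89.1, so δS/S = 2.07/89.1 = 0.0233.

2.33%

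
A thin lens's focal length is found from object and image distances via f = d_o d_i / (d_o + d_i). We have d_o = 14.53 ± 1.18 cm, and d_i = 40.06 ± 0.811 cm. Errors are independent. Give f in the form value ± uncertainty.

∂f/∂d_o = (d_i/(d_o+d_i))² = 0.539;  ∂f/∂d_i = (d_o/(d_o+d_i))² = 0.0708
δf = √((∂f/∂d_o · δd_o)² + (∂f/∂d_i · δd_i)²) = √(0.404 + 0.00330) = 0.638 cm
f = 10.66 cm.

10.66 ± 0.638 cm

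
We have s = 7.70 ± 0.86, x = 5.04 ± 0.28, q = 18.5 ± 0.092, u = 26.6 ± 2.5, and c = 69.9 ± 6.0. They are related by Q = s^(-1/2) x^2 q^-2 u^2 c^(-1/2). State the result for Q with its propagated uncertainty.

Each factor contributes (exponent × relative error)² to (δQ/Q)²:
  (−½·δs/s)² = (-0.5×0.112)² = 0.00312;  (2·δx/x)² = (2×0.0556)² = 0.0123;  (-2·δq/q)² = (-2×0.00497)² = 9.89e-05;  (2·δu/u)² = (2×0.0940)² = 0.0353;  (−½·δc/c)² = (-0.5×0.0858)² = 0.00184
δQ/Q = √(0.0527) = 0.230
Q = 2.26, so δQ = 0.230 × 2.26 = 0.520.

2.26 ± 0.520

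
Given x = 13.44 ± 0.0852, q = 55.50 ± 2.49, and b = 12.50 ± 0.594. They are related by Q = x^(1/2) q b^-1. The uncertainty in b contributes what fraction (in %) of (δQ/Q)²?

52.7%

(δQ/Q)² = (½·δx/x)² + (1·δq/q)² + (-1·δb/b)²
  x term: (0.5×0.00634)² = 1e-05
  q term: (1×0.0449)² = 0.00201
  b term: (-1×0.0475)² = 0.00226
Total = 0.00428. Share from b = 0.00226/0.00428 = 0.527.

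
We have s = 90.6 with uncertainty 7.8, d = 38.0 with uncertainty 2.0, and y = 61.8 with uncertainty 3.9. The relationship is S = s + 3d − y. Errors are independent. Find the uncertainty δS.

10.6

For a sum/difference, combine absolute errors in quadrature:
  (δs)² = 60.8;  (3·δd)² = 36.0;  (δy)² = 15.2
δS = √(112) = 10.6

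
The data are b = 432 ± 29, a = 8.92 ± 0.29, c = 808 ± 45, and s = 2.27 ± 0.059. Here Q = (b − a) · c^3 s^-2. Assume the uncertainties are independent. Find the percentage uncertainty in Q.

Let u = b − a = 423. δu = √(δb² + δa²) = √(841 + 0.0841) = 29.0, so δu/u = 0.0685.
Q is then a monomial in u, c, s:
δQ/Q = √((δu/u)² + (3·δc/c)² + (-2·δs/s)²) = √(0.00470 + 0.0279 + 0.00270) = 0.188

18.8%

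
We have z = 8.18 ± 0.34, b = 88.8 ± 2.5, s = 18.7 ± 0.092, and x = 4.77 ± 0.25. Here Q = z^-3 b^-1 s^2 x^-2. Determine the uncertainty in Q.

Relative error in a monomial: (δQ/Q)² = Σ (nᵢ · δxᵢ/xᵢ)².
  (-3·δz/z)² = (-3×0.0416)² = 0.0155;  (-1·δb/b)² = (-1×0.0282)² = 0.000793;  (2·δs/s)² = (2×0.00492)² = 9.68e-05;  (-2·δx/x)² = (-2×0.0524)² = 0.0110
δQ/Q = √(0.0274) = 0.166
Q = 0.000316, so δQ = 0.166 × 0.000316 = 5.24e-05.

5.24e-05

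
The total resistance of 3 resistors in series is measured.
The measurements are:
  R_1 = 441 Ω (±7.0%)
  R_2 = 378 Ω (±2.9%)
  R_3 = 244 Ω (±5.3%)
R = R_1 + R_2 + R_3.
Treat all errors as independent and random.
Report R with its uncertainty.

Each term contributes (cᵢ δxᵢ)² to (δR)²:
  (δR_1)² = 953;  (δR_2)² = 120;  (δR_3)² = 167
δR = √(1240) = 35.2 Ω
R = 1060 Ω.

1060 ± 35.2 Ω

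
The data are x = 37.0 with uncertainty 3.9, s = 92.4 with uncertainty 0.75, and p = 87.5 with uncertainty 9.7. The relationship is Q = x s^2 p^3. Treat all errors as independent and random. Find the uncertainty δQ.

7.39e+10

For a monomial Q ∝ x, s^2, p^3, fractional errors add in quadrature:
  (1·δx/x)² = (1×0.105)² = 0.0111;  (2·δs/s)² = (2×0.00812)² = 0.000264;  (3·δp/p)² = (3×0.111)² = 0.111
δQ/Q = √(0.122) = 0.349
Q = 2.12e+11, so δQ = 0.349 × 2.12e+11 = 7.39e+10.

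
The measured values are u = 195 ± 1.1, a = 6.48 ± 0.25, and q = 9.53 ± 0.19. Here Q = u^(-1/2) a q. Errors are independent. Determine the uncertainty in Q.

0.192

Each factor contributes (exponent × relative error)² to (δQ/Q)²:
  (−½·δu/u)² = (-0.5×0.00564)² = 7.96e-06;  (1·δa/a)² = (1×0.0386)² = 0.00149;  (1·δq/q)² = (1×0.0199)² = 0.000397
δQ/Q = √(0.00189) = 0.0435
Q = 4.42, so δQ = 0.0435 × 4.42 = 0.192.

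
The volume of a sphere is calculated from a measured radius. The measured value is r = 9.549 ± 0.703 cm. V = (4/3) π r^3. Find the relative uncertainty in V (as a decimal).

V ∝ r^3, so δV/V = |3| · δr/r = 3 × 0.0736 = 0.221.

0.221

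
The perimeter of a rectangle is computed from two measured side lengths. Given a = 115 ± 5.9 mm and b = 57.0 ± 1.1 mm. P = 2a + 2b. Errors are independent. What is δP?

Absolute uncertainties add in quadrature for a linear combination:
  (2·δa)² = 139;  (2·δb)² = 4.84
δP = √(144) = 12.0 mm

12.0 mm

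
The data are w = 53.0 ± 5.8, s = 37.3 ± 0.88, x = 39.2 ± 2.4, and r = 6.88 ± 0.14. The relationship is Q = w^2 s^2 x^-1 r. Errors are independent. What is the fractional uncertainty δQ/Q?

Since Q is a product/quotient, work with relative uncertainties:
  (2·δw/w)² = (2×0.109)² = 0.0479;  (2·δs/s)² = (2×0.0236)² = 0.00223;  (-1·δx/x)² = (-1×0.0612)² = 0.00375;  (1·δr/r)² = (1×0.0203)² = 0.000414
δQ/Q = √(0.0543) = 0.233

0.233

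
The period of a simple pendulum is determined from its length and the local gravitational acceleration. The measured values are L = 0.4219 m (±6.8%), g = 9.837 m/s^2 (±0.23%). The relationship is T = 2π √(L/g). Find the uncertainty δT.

0.0443 s

Products/powers → add relative errors in quadrature, weighted by exponent:
  (½·δL/L)² = (0.5×0.0680)² = 0.00116;  (−½·δg/g)² = (-0.5×0.00230)² = 1.32e-06
δT/T = √(0.00116) = 0.0340
T = 1.301 s, so δT = 0.0340 × 1.301 = 0.0443 s.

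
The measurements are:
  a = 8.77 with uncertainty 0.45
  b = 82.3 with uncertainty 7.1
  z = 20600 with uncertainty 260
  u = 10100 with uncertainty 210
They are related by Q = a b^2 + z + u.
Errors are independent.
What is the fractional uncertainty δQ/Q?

Let p = a·b^2 = 59400. δp/p = √((1·δa/a)² + (2·δb/b)²) = √(0.00263 + 0.0298) = 0.180, so δp = 10700.
Q = p + z + u: δQ = √(δp² + δz² + δu²) = √(1.14e+08 + 67600 + 44100) = 10700
Q = 90100, so δQ/Q = 10700/90100 = 0.119.

0.119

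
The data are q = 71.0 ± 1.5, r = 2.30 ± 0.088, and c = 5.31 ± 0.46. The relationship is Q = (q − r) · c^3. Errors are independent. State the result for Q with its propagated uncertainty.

10300 ± 2680

Let u = q − r = 68.7. δu = √(δq² + δr²) = √(2.25 + 0.00774) = 1.50, so δu/u = 0.0219.
Q is then a monomial in u, c:
δQ/Q = √((δu/u)² + (3·δc/c)²) = √(0.000478 + 0.0675) = 0.261
Q = 10300, so δQ = 0.261 × 10300 = 2680.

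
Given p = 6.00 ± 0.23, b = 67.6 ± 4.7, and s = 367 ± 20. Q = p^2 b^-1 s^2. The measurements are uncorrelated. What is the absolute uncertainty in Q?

Relative error in a monomial: (δQ/Q)² = Σ (nᵢ · δxᵢ/xᵢ)².
  (2·δp/p)² = (2×0.0383)² = 0.00588;  (-1·δb/b)² = (-1×0.0695)² = 0.00483;  (2·δs/s)² = (2×0.0545)² = 0.0119
δQ/Q = √(0.0226) = 0.150
Q = 71700, so δQ = 0.150 × 71700 = 10800.

10800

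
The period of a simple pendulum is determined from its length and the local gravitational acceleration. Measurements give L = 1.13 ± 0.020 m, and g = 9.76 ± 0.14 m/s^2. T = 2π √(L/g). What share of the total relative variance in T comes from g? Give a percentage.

39.6%

(δT/T)² = (½·δL/L)² + (−½·δg/g)²
  L term: (0.5×0.0177)² = 7.83e-05
  g term: (-0.5×0.0143)² = 5.14e-05
Total = 0.000130. Share from g = 5.14e-05/0.000130 = 0.396.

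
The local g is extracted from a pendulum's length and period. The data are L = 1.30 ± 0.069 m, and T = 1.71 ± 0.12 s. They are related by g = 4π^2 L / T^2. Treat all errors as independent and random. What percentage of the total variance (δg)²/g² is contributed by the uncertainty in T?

(δg/g)² = (1·δL/L)² + (-2·δT/T)²
  L term: (1×0.0531)² = 0.00282
  T term: (-2×0.0702)² = 0.0197
Total = 0.0225. Share from T = 0.0197/0.0225 = 0.875.

87.5%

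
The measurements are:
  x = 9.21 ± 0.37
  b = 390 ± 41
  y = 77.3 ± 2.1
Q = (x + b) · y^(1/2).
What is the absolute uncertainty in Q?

364

Let u = x + b = 399. δu = √(δx² + δb²) = √(0.137 + 1680) = 41.0, so δu/u = 0.103.
Q is then a monomial in u, y:
δQ/Q = √((δu/u)² + (½·δy/y)²) = √(0.0105 + 0.000185) = 0.104
Q = 3510, so δQ = 0.104 × 3510 = 364.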